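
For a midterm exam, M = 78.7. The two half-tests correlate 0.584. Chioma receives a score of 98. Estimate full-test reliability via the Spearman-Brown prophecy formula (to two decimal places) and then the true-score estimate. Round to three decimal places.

Spearman-Brown: ρ = 2r/(1 + r) = 2(0.584)/(1 + 0.584) = 1.1680/1.584 = 0.7374 → 0.74
T̂ = 0.74(98) + 0.26(78.7) = 72.52 + 20.462 = 92.9820 → 92.982

92.982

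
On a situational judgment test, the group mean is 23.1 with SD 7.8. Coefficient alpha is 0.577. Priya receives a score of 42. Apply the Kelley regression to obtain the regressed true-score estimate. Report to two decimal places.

34.01

T̂ = 0.577(42) + 0.423(23.1) = 24.234 + 9.7713 = 34.005 → 34.01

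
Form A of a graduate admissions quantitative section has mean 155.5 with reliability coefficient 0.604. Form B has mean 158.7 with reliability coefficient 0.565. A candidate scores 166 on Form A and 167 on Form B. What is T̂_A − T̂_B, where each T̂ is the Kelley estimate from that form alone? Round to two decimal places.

-1.55

T̂_A = 0.604(166) + 0.396(155.5) = 161.8420
T̂_B = 0.565(167) + 0.435(158.7) = 163.3895
T̂_A − T̂_B = -1.5475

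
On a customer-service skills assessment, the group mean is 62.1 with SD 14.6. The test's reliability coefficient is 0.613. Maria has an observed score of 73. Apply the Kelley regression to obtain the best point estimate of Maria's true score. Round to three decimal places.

T̂ = ρX + (1 − ρ)μ
  = 0.613 × 73 + 0.387 × 62.1
  = 44.749 + 24.0327
  = 68.7817
  ≈ 68.782

68.782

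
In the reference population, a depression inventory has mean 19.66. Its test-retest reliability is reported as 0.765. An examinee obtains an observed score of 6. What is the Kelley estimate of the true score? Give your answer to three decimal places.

T̂ = ρX + (1 − ρ)μ
  = 0.765 × 6 + 0.235 × 19.66
  = 4.590 + 4.62010
  = 9.2101
  ≈ 9.210

9.210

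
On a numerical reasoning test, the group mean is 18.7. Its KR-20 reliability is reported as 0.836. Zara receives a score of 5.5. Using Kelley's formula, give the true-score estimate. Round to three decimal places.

T̂ = 0.836(5.5) + 0.164(18.7) = 4.5980 + 3.0668 = 7.6648 → 7.665

7.665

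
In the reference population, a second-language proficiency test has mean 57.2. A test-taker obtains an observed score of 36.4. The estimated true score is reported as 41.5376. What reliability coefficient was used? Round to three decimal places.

T̂ = ρX + (1 − ρ)μ  ⇒  T̂ − μ = ρ(X − μ)
ρ = (T̂ − μ)/(X − μ) = (41.5376 − 57.2) / (36.4 − 57.2) = -15.6624 / -20.8 = 0.75300

0.753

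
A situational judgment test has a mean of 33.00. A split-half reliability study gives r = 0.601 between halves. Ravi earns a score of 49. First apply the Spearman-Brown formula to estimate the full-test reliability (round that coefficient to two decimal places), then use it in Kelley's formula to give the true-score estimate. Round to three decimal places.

45.000

Spearman-Brown: ρ = 2r/(1 + r) = 2(0.601)/(1 + 0.601) = 1.2020/1.601 = 0.7508 → 0.75
T̂ = ρX + (1 − ρ)μ
  = 0.75 × 49 + 0.25 × 33.00
  = 36.75 + 8.2500
  = 45.0000
  ≈ 45.000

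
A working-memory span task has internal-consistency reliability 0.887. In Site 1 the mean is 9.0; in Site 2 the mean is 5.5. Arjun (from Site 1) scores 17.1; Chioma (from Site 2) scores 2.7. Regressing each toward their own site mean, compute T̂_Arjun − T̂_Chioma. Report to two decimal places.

13.17

T̂_Arjun = 0.887(17.1) + 0.113(9.0) = 16.1847
T̂_Chioma = 0.887(2.7) + 0.113(5.5) = 3.0164
Difference = 16.1847 − 3.0164 = 13.1683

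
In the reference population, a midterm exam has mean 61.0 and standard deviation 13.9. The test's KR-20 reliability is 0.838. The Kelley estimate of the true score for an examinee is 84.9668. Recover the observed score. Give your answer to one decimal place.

89.6

T̂ = ρX + (1 − ρ)μ  ⇒  X = (T̂ − (1 − ρ)μ) / ρ
X = (84.9668 − 0.162 × 61.0) / 0.838 = (84.9668 − 9.8820) / 0.838 = 75.0848 / 0.838 = 89.600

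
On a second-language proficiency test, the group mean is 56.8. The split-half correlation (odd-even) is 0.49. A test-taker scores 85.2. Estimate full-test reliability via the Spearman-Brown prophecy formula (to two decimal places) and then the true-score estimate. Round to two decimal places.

Spearman-Brown: ρ = 2r/(1 + r) = 2(0.49)/(1 + 0.49) = 0.980/1.49 = 0.6577 → 0.66
T̂ = ρX + (1 − ρ)μ
  = 0.66 × 85.2 + 0.34 × 56.8
  = 56.232 + 19.312
  = 75.544
  ≈ 75.54

75.54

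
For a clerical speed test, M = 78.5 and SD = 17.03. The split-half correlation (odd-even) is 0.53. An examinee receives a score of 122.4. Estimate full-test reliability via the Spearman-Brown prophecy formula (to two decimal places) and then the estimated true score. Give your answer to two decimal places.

Spearman-Brown: ρ = 2r/(1 + r) = 2(0.53)/(1 + 0.53) = 1.060/1.53 = 0.6928 → 0.69
T̂ = 0.69(122.4) + 0.31(78.5) = 84.456 + 24.335 = 108.791 → 108.79

108.79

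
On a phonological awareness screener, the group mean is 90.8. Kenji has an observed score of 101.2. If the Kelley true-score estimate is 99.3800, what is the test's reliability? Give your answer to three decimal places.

T̂ = ρX + (1 − ρ)μ  ⇒  T̂ − μ = ρ(X − μ)
ρ = (T̂ − μ)/(X − μ) = (99.3800 − 90.8) / (101.2 − 90.8) = 8.5800 / 10.4 = 0.82500

0.825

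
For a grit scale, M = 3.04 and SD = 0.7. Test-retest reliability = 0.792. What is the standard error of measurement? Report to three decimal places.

SEM = SD · √(1 − ρ) = 0.7 × √0.208 = 0.7 × 0.4561 = 0.3192

0.319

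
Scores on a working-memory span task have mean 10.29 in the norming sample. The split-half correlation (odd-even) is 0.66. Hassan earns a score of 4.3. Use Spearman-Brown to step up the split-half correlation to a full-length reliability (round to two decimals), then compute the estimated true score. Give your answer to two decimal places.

5.50

Spearman-Brown: ρ = 2r/(1 + r) = 2(0.66)/(1 + 0.66) = 1.320/1.66 = 0.7952 → 0.80
T̂ = ρX + (1 − ρ)μ
  = 0.80 × 4.3 + 0.20 × 10.29
  = 3.440 + 2.0580
  = 5.498
  ≈ 5.50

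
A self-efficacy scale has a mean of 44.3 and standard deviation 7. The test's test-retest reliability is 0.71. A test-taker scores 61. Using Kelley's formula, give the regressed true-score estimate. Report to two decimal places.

T̂ = 0.71(61) + 0.29(44.3) = 43.31 + 12.847 = 56.157 → 56.16

56.16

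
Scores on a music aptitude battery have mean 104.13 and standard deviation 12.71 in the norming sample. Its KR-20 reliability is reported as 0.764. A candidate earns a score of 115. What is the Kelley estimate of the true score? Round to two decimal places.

T̂ = 0.764(115) + 0.236(104.13) = 87.860 + 24.57468 = 112.435 → 112.43

112.43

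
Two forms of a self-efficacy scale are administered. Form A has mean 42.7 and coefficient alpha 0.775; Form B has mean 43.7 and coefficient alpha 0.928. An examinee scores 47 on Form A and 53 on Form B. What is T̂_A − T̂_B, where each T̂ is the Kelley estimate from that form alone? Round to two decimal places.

T̂_A = 0.775(47) + 0.225(42.7) = 46.0325
T̂_B = 0.928(53) + 0.072(43.7) = 52.3304
T̂_A − T̂_B = -6.2979

-6.30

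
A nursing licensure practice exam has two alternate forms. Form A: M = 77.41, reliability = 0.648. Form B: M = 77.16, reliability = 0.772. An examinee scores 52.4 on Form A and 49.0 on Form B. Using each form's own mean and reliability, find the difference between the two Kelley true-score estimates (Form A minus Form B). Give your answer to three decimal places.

5.783

T̂_A = 0.648(52.4) + 0.352(77.41) = 61.20352
T̂_B = 0.772(49.0) + 0.228(77.16) = 55.42048
T̂_A − T̂_B = 5.78304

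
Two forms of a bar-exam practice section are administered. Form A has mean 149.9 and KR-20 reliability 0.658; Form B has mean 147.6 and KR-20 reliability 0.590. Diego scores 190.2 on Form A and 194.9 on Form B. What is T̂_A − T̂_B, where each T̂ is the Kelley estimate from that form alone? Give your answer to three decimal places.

0.910

T̂_A = 0.658(190.2) + 0.342(149.9) = 176.41740
T̂_B = 0.590(194.9) + 0.410(147.6) = 175.50700
T̂_A − T̂_B = 0.91040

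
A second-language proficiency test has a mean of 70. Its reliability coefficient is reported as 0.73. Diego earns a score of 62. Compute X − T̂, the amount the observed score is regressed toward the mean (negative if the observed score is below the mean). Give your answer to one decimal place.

-2.2

T̂ = 0.73(62) + 0.27(70) = 45.26 + 18.90 = 64.160 → 64.16
X − T̂ = 62 − 64.16 = -2.16 → -2.2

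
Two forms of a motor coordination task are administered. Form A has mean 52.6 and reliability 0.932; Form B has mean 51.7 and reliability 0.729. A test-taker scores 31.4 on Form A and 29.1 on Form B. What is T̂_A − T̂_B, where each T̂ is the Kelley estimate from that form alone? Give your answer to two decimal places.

T̂_A = 0.932(31.4) + 0.068(52.6) = 32.8416
T̂_B = 0.729(29.1) + 0.271(51.7) = 35.2246
T̂_A − T̂_B = -2.3830

-2.38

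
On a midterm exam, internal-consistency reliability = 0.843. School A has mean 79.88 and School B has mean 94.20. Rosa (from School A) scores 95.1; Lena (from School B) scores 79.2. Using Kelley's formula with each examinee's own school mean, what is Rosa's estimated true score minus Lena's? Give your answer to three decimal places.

T̂_Rosa = 0.843(95.1) + 0.157(79.88) = 92.71046
T̂_Lena = 0.843(79.2) + 0.157(94.20) = 81.55500
Difference = 92.71046 − 81.55500 = 11.15546

11.155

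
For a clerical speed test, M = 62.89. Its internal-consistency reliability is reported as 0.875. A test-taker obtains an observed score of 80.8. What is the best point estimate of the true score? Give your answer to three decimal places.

Regress the observed score toward the mean by the unreliability: T̂ = 0.875·80.8 + 0.125·62.89 = 70.7000 + 7.86125 = 78.5613.

78.561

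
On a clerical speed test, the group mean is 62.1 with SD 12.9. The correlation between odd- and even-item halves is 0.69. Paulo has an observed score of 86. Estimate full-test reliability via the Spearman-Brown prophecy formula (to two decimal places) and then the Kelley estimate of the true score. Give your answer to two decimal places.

Spearman-Brown: ρ = 2r/(1 + r) = 2(0.69)/(1 + 0.69) = 1.380/1.69 = 0.8166 → 0.82
T̂ = ρX + (1 − ρ)μ
  = 0.82 × 86 + 0.18 × 62.1
  = 70.52 + 11.178
  = 81.698
  ≈ 81.70

81.70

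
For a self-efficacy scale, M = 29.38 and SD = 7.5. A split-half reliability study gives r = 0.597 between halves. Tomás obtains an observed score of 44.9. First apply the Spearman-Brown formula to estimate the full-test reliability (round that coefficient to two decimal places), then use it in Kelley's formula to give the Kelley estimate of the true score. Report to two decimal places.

41.02

Spearman-Brown: ρ = 2r/(1 + r) = 2(0.597)/(1 + 0.597) = 1.1940/1.597 = 0.7477 → 0.75
T̂ = 0.75(44.9) + 0.25(29.38) = 33.675 + 7.3450 = 41.020 → 41.02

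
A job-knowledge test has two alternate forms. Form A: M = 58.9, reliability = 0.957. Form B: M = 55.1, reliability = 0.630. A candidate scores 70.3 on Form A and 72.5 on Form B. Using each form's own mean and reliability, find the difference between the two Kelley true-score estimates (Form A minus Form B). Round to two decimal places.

3.75

T̂_A = 0.957(70.3) + 0.043(58.9) = 69.8098
T̂_B = 0.630(72.5) + 0.370(55.1) = 66.0620
T̂_A − T̂_B = 3.7478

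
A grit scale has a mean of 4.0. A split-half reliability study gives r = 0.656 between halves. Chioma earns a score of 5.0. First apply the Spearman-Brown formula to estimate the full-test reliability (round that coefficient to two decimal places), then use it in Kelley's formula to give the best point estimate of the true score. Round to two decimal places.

4.79

Spearman-Brown: ρ = 2r/(1 + r) = 2(0.656)/(1 + 0.656) = 1.3120/1.656 = 0.7923 → 0.79
T̂ = 0.79(5.0) + 0.21(4.0) = 3.950 + 0.840 = 4.790 → 4.79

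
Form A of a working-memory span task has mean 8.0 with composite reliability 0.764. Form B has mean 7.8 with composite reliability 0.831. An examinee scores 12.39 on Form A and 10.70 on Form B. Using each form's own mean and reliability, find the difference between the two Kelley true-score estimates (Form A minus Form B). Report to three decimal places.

1.144

T̂_A = 0.764(12.39) + 0.236(8.0) = 11.35396
T̂_B = 0.831(10.70) + 0.169(7.8) = 10.20990
T̂_A − T̂_B = 1.14406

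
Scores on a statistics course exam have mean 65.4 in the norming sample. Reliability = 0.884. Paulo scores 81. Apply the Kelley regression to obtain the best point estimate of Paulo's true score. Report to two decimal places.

79.19

T̂ = 0.884(81) + 0.116(65.4) = 71.604 + 7.5864 = 79.190 → 79.19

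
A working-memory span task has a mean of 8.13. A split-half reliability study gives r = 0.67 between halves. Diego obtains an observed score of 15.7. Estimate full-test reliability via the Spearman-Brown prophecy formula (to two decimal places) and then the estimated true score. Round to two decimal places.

14.19

Spearman-Brown: ρ = 2r/(1 + r) = 2(0.67)/(1 + 0.67) = 1.340/1.67 = 0.8024 → 0.80
T̂ = ρX + (1 − ρ)μ
  = 0.80 × 15.7 + 0.20 × 8.13
  = 12.560 + 1.6260
  = 14.186
  ≈ 14.19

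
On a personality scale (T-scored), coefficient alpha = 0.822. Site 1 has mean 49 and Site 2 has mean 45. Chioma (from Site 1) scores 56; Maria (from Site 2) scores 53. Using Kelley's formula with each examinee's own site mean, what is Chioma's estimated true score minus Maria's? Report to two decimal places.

3.18

T̂_Chioma = 0.822(56) + 0.178(49) = 54.7540
T̂_Maria = 0.822(53) + 0.178(45) = 51.5760
Difference = 54.7540 − 51.5760 = 3.1780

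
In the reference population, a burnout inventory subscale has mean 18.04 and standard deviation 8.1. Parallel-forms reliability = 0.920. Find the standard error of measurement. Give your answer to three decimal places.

SEM = SD · √(1 − ρ) = 8.1 × √0.080 = 8.1 × 0.2828 = 2.2910

2.291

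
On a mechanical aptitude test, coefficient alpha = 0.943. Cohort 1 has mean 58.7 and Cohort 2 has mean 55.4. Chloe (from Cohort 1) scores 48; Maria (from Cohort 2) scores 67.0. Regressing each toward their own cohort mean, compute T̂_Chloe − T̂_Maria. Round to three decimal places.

-17.729

T̂_Chloe = 0.943(48) + 0.057(58.7) = 48.60990
T̂_Maria = 0.943(67.0) + 0.057(55.4) = 66.33880
Difference = 48.60990 − 66.33880 = -17.72890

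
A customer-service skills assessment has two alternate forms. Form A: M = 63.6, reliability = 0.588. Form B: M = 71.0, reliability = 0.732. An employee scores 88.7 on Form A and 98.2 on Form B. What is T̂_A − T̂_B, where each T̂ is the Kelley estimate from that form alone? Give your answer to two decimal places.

-12.55

T̂_A = 0.588(88.7) + 0.412(63.6) = 78.3588
T̂_B = 0.732(98.2) + 0.268(71.0) = 90.9104
T̂_A − T̂_B = -12.5516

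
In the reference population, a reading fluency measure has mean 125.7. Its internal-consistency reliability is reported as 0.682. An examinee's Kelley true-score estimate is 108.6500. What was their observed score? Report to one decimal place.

100.7

T̂ = ρX + (1 − ρ)μ  ⇒  X = (T̂ − (1 − ρ)μ) / ρ
X = (108.6500 − 0.318 × 125.7) / 0.682 = (108.6500 − 39.9726) / 0.682 = 68.6774 / 0.682 = 100.700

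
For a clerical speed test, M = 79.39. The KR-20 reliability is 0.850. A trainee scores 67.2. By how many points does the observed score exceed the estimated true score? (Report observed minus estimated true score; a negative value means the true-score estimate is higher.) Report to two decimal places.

-1.83

Weight the observed score by reliability and the mean by (1 − reliability): T̂ = 0.850·67.2 + 0.150·79.39 = 57.1200 + 11.90850 = 69.0285.
X − T̂ = 67.2 − 69.028 = -1.828 → -1.83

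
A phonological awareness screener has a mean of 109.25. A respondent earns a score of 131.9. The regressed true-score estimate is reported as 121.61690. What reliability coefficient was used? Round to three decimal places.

T̂ = ρX + (1 − ρ)μ  ⇒  T̂ − μ = ρ(X − μ)
ρ = (T̂ − μ)/(X − μ) = (121.61690 − 109.25) / (131.9 − 109.25) = 12.36690 / 22.65 = 0.54600

0.546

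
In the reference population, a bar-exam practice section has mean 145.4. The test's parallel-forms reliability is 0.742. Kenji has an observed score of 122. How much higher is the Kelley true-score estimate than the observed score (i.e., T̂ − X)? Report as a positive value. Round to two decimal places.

T̂ = ρX + (1 − ρ)μ
  = 0.742 × 122 + 0.258 × 145.4
  = 90.524 + 37.5132
  = 128.0372
  ≈ 128.037
T̂ − X = 128.037 − 122 = 6.037 → 6.04

6.04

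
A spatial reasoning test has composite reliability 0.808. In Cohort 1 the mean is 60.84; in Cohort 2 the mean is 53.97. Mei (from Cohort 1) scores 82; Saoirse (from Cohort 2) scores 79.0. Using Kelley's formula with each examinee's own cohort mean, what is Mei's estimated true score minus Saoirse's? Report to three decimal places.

3.743

T̂_Mei = 0.808(82) + 0.192(60.84) = 77.93728
T̂_Saoirse = 0.808(79.0) + 0.192(53.97) = 74.19424
Difference = 77.93728 − 74.19424 = 3.74304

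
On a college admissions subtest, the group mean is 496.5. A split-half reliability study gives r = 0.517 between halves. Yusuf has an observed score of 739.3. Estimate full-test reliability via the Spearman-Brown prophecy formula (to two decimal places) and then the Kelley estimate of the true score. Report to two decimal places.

Spearman-Brown: ρ = 2r/(1 + r) = 2(0.517)/(1 + 0.517) = 1.0340/1.517 = 0.6816 → 0.68
T̂ = ρX + (1 − ρ)μ
  = 0.68 × 739.3 + 0.32 × 496.5
  = 502.724 + 158.880
  = 661.604
  ≈ 661.60

661.60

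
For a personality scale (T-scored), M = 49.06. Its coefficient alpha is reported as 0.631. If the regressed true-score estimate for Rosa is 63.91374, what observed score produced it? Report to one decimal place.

72.6

T̂ = ρX + (1 − ρ)μ  ⇒  X = (T̂ − (1 − ρ)μ) / ρ
X = (63.91374 − 0.369 × 49.06) / 0.631 = (63.91374 − 18.10314) / 0.631 = 45.81060 / 0.631 = 72.600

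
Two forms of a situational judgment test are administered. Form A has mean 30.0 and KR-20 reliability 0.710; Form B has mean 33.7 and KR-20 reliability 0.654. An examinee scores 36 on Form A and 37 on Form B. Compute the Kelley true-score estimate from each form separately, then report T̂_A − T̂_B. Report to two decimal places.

T̂_A = 0.710(36) + 0.290(30.0) = 34.2600
T̂_B = 0.654(37) + 0.346(33.7) = 35.8582
T̂_A − T̂_B = -1.5982

-1.60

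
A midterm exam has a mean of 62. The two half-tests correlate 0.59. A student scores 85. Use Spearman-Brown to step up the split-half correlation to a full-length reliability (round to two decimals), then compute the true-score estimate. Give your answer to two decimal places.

Spearman-Brown: ρ = 2r/(1 + r) = 2(0.59)/(1 + 0.59) = 1.180/1.59 = 0.7421 → 0.74
T̂ = 0.74(85) + 0.26(62) = 62.90 + 16.12 = 79.020 → 79.02

79.02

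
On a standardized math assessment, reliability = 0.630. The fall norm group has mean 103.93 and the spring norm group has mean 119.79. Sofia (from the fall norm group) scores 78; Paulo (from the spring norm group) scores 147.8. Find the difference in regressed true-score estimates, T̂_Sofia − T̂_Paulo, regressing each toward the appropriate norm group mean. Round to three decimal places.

-49.842

T̂_Sofia = 0.630(78) + 0.370(103.93) = 87.59410
T̂_Paulo = 0.630(147.8) + 0.370(119.79) = 137.43630
Difference = 87.59410 − 137.43630 = -49.84220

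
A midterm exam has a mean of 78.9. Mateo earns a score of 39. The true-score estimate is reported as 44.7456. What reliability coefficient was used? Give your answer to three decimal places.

0.856

T̂ = ρX + (1 − ρ)μ  ⇒  T̂ − μ = ρ(X − μ)
ρ = (T̂ − μ)/(X − μ) = (44.7456 − 78.9) / (39 − 78.9) = -34.1544 / -39.9 = 0.85600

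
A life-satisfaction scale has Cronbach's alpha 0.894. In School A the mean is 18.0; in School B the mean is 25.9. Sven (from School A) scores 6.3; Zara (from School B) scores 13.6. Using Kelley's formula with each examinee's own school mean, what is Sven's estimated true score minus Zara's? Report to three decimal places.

-7.364

T̂_Sven = 0.894(6.3) + 0.106(18.0) = 7.54020
T̂_Zara = 0.894(13.6) + 0.106(25.9) = 14.90380
Difference = 7.54020 − 14.90380 = -7.36360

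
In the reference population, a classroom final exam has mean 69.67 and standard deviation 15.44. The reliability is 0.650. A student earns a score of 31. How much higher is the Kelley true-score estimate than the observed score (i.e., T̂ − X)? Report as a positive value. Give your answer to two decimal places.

13.53

T̂ = ρX + (1 − ρ)μ
  = 0.650 × 31 + 0.350 × 69.67
  = 20.150 + 24.38450
  = 44.5345
  ≈ 44.535
T̂ − X = 44.535 − 31 = 13.535 → 13.53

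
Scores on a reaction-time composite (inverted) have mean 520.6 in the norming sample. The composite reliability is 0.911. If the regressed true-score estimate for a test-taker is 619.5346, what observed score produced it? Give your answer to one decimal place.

629.2

T̂ = ρX + (1 − ρ)μ  ⇒  X = (T̂ − (1 − ρ)μ) / ρ
X = (619.5346 − 0.089 × 520.6) / 0.911 = (619.5346 − 46.3334) / 0.911 = 573.2012 / 0.911 = 629.200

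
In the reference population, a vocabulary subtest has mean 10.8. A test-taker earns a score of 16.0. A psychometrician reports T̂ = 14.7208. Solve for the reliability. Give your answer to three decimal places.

T̂ = ρX + (1 − ρ)μ  ⇒  T̂ − μ = ρ(X − μ)
ρ = (T̂ − μ)/(X − μ) = (14.7208 − 10.8) / (16.0 − 10.8) = 3.9208 / 5.2 = 0.75400

0.754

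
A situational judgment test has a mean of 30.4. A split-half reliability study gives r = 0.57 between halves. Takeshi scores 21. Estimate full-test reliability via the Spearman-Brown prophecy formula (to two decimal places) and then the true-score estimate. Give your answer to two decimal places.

Spearman-Brown: ρ = 2r/(1 + r) = 2(0.57)/(1 + 0.57) = 1.140/1.57 = 0.7261 → 0.73
T̂ = ρX + (1 − ρ)μ
  = 0.73 × 21 + 0.27 × 30.4
  = 15.33 + 8.208
  = 23.538
  ≈ 23.54

23.54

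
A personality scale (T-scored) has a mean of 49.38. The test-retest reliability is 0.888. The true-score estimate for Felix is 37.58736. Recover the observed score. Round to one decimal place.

T̂ = ρX + (1 − ρ)μ  ⇒  X = (T̂ − (1 − ρ)μ) / ρ
X = (37.58736 − 0.112 × 49.38) / 0.888 = (37.58736 − 5.53056) / 0.888 = 32.05680 / 0.888 = 36.100

36.1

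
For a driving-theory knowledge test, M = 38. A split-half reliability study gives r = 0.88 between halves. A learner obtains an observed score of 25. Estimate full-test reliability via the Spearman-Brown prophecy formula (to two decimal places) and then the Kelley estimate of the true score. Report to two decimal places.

Spearman-Brown: ρ = 2r/(1 + r) = 2(0.88)/(1 + 0.88) = 1.760/1.88 = 0.9362 → 0.94
T̂ = 0.94(25) + 0.06(38) = 23.50 + 2.28 = 25.780 → 25.78

25.78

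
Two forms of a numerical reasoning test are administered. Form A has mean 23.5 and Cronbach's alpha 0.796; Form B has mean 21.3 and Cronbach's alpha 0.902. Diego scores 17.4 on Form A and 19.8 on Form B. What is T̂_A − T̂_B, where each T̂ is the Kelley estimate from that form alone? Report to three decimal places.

-1.303

T̂_A = 0.796(17.4) + 0.204(23.5) = 18.64440
T̂_B = 0.902(19.8) + 0.098(21.3) = 19.94700
T̂_A − T̂_B = -1.30260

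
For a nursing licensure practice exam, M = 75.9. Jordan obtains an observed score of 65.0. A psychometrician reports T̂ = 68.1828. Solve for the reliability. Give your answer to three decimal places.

0.708

T̂ = ρX + (1 − ρ)μ  ⇒  T̂ − μ = ρ(X − μ)
ρ = (T̂ − μ)/(X − μ) = (68.1828 − 75.9) / (65.0 − 75.9) = -7.7172 / -10.9 = 0.70800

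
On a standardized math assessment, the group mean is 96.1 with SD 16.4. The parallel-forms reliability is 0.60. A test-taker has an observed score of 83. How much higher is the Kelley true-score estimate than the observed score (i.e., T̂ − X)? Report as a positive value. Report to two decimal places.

T̂ = 0.60(83) + 0.40(96.1) = 49.80 + 38.440 = 88.2400 → 88.240
T̂ − X = 88.240 − 83 = 5.240 → 5.24

5.24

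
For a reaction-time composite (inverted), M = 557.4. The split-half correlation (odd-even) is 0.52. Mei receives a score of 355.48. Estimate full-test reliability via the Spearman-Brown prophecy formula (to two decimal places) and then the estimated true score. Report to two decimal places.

Spearman-Brown: ρ = 2r/(1 + r) = 2(0.52)/(1 + 0.52) = 1.040/1.52 = 0.6842 → 0.68
T̂ = 0.68(355.48) + 0.32(557.4) = 241.7264 + 178.368 = 420.094 → 420.09

420.09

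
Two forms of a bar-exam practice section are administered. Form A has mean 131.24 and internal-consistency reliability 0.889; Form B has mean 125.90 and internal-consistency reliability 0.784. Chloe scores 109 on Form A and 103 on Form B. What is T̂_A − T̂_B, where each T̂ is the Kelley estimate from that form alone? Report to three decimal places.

3.522

T̂_A = 0.889(109) + 0.111(131.24) = 111.46864
T̂_B = 0.784(103) + 0.216(125.90) = 107.94640
T̂_A − T̂_B = 3.52224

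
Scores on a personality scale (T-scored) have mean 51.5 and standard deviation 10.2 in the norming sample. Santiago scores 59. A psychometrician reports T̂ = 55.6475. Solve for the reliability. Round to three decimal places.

T̂ = ρX + (1 − ρ)μ  ⇒  T̂ − μ = ρ(X − μ)
ρ = (T̂ − μ)/(X − μ) = (55.6475 − 51.5) / (59 − 51.5) = 4.1475 / 7.5 = 0.55300

0.553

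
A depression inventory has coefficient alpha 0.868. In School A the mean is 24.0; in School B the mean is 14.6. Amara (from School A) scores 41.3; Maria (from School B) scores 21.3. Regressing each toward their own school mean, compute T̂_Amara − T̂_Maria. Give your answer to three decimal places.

18.601

T̂_Amara = 0.868(41.3) + 0.132(24.0) = 39.01640
T̂_Maria = 0.868(21.3) + 0.132(14.6) = 20.41560
Difference = 39.01640 − 20.41560 = 18.60080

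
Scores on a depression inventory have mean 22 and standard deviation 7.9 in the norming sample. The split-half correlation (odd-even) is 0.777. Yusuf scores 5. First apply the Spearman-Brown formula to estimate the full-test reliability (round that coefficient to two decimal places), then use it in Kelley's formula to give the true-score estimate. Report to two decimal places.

7.21

Spearman-Brown: ρ = 2r/(1 + r) = 2(0.777)/(1 + 0.777) = 1.5540/1.777 = 0.8745 → 0.87
T̂ = ρX + (1 − ρ)μ
  = 0.87 × 5 + 0.13 × 22
  = 4.35 + 2.86
  = 7.210
  ≈ 7.21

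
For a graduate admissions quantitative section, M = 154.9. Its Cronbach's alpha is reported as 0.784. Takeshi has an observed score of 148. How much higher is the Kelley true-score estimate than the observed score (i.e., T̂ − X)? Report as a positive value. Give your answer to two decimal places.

Weight the observed score by reliability and the mean by (1 − reliability): T̂ = 0.784·148 + 0.216·154.9 = 116.032 + 33.4584 = 149.4904.
T̂ − X = 149.490 − 148 = 1.490 → 1.49

1.49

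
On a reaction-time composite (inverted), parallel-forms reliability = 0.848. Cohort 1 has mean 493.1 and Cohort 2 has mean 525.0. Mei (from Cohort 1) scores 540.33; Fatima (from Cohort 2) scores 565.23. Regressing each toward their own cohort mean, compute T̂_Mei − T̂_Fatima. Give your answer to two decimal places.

-25.96

T̂_Mei = 0.848(540.33) + 0.152(493.1) = 533.1510
T̂_Fatima = 0.848(565.23) + 0.152(525.0) = 559.1150
Difference = 533.1510 − 559.1150 = -25.9640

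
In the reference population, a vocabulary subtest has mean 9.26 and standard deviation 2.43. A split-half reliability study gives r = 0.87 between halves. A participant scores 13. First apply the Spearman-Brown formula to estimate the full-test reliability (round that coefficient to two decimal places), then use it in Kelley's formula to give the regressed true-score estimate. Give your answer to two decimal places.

Spearman-Brown: ρ = 2r/(1 + r) = 2(0.87)/(1 + 0.87) = 1.740/1.87 = 0.9305 → 0.93
T̂ = 0.93(13) + 0.07(9.26) = 12.09 + 0.6482 = 12.738 → 12.74

12.74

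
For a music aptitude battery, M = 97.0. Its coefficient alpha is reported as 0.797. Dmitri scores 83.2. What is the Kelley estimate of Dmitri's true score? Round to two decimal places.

T̂ = 0.797(83.2) + 0.203(97.0) = 66.3104 + 19.6910 = 86.001 → 86.00

86.00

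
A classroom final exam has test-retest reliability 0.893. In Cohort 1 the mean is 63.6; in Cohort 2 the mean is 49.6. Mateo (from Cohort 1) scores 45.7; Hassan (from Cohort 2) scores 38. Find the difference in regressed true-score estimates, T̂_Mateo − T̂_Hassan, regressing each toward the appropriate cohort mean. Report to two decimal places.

T̂_Mateo = 0.893(45.7) + 0.107(63.6) = 47.6153
T̂_Hassan = 0.893(38) + 0.107(49.6) = 39.2412
Difference = 47.6153 − 39.2412 = 8.3741

8.37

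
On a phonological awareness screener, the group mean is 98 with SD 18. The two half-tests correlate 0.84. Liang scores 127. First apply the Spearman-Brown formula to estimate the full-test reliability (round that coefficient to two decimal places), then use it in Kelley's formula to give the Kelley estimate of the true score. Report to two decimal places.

124.39

Spearman-Brown: ρ = 2r/(1 + r) = 2(0.84)/(1 + 0.84) = 1.680/1.84 = 0.9130 → 0.91
T̂ = 0.91(127) + 0.09(98) = 115.57 + 8.82 = 124.390 → 124.39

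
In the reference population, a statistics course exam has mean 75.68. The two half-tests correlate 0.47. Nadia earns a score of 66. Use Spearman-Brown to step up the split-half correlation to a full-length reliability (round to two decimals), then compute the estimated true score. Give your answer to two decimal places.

Spearman-Brown: ρ = 2r/(1 + r) = 2(0.47)/(1 + 0.47) = 0.940/1.47 = 0.6395 → 0.64
T̂ = ρX + (1 − ρ)μ
  = 0.64 × 66 + 0.36 × 75.68
  = 42.24 + 27.2448
  = 69.485
  ≈ 69.48

69.48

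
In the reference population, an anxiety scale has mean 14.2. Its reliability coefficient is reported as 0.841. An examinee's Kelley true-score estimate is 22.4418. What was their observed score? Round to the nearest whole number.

24

T̂ = ρX + (1 − ρ)μ  ⇒  X = (T̂ − (1 − ρ)μ) / ρ
X = (22.4418 − 0.159 × 14.2) / 0.841 = (22.4418 − 2.2578) / 0.841 = 20.1840 / 0.841 = 24.00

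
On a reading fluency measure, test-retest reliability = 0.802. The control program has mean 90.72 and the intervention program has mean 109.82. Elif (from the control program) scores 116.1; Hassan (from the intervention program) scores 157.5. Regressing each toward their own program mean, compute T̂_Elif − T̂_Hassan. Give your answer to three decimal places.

T̂_Elif = 0.802(116.1) + 0.198(90.72) = 111.07476
T̂_Hassan = 0.802(157.5) + 0.198(109.82) = 148.05936
Difference = 111.07476 − 148.05936 = -36.98460

-36.985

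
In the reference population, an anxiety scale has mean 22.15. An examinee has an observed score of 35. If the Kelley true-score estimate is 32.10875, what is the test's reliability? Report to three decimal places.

T̂ = ρX + (1 − ρ)μ  ⇒  T̂ − μ = ρ(X − μ)
ρ = (T̂ − μ)/(X − μ) = (32.10875 − 22.15) / (35 − 22.15) = 9.95875 / 12.85 = 0.77500

0.775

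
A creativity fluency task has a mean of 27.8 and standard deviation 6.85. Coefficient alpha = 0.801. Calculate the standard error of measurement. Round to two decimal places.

3.06

SEM = SD · √(1 − ρ) = 6.85 × √0.199 = 6.85 × 0.4461 = 3.056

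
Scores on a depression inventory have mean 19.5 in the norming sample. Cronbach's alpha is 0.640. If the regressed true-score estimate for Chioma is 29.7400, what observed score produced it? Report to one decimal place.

T̂ = ρX + (1 − ρ)μ  ⇒  X = (T̂ − (1 − ρ)μ) / ρ
X = (29.7400 − 0.360 × 19.5) / 0.640 = (29.7400 − 7.0200) / 0.640 = 22.7200 / 0.640 = 35.500

35.5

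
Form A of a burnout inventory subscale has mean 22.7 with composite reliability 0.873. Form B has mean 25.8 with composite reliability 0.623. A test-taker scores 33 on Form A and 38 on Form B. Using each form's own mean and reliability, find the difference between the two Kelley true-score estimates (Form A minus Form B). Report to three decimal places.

T̂_A = 0.873(33) + 0.127(22.7) = 31.69190
T̂_B = 0.623(38) + 0.377(25.8) = 33.40060
T̂_A − T̂_B = -1.70870

-1.709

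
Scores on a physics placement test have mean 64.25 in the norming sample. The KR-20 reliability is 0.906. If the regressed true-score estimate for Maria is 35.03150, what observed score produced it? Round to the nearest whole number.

32

T̂ = ρX + (1 − ρ)μ  ⇒  X = (T̂ − (1 − ρ)μ) / ρ
X = (35.03150 − 0.094 × 64.25) / 0.906 = (35.03150 − 6.03950) / 0.906 = 28.99200 / 0.906 = 32.00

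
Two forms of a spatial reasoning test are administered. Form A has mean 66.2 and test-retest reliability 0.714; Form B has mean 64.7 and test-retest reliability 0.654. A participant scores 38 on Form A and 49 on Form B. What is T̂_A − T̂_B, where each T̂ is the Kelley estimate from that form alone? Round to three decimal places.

T̂_A = 0.714(38) + 0.286(66.2) = 46.06520
T̂_B = 0.654(49) + 0.346(64.7) = 54.43220
T̂_A − T̂_B = -8.36700

-8.367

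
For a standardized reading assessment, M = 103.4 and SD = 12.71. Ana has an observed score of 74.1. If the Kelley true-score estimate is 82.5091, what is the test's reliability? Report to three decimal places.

T̂ = ρX + (1 − ρ)μ  ⇒  T̂ − μ = ρ(X − μ)
ρ = (T̂ − μ)/(X − μ) = (82.5091 − 103.4) / (74.1 − 103.4) = -20.8909 / -29.3 = 0.71300

0.713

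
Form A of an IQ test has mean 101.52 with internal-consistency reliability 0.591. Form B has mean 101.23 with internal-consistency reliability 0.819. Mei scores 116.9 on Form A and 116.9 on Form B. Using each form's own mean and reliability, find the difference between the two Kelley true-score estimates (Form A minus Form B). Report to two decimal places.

T̂_A = 0.591(116.9) + 0.409(101.52) = 110.6096
T̂_B = 0.819(116.9) + 0.181(101.23) = 114.0637
T̂_A − T̂_B = -3.4541

-3.45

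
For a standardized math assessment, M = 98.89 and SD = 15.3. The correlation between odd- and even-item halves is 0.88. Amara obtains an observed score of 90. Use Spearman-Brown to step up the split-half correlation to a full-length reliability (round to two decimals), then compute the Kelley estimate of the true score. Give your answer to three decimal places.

90.533

Spearman-Brown: ρ = 2r/(1 + r) = 2(0.88)/(1 + 0.88) = 1.760/1.88 = 0.9362 → 0.94
Weight the observed score by reliability and the mean by (1 − reliability): T̂ = 0.94·90 + 0.06·98.89 = 84.60 + 5.9334 = 90.5334.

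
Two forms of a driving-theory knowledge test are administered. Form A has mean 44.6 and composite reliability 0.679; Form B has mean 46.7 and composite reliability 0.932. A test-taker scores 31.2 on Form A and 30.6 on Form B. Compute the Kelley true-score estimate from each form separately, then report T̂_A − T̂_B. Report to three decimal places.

T̂_A = 0.679(31.2) + 0.321(44.6) = 35.50140
T̂_B = 0.932(30.6) + 0.068(46.7) = 31.69480
T̂_A − T̂_B = 3.80660

3.807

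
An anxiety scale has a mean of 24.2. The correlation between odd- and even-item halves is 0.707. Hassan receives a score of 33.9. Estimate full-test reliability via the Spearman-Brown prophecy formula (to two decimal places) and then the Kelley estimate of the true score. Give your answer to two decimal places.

Spearman-Brown: ρ = 2r/(1 + r) = 2(0.707)/(1 + 0.707) = 1.4140/1.707 = 0.8284 → 0.83
Weight the observed score by reliability and the mean by (1 − reliability): T̂ = 0.83·33.9 + 0.17·24.2 = 28.137 + 4.114 = 32.251.

32.25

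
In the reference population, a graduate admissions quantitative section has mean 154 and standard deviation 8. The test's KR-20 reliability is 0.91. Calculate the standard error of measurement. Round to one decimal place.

SEM = SD · √(1 − ρ) = 8 × √0.09 = 8 × 0.3000 = 2.400

2.4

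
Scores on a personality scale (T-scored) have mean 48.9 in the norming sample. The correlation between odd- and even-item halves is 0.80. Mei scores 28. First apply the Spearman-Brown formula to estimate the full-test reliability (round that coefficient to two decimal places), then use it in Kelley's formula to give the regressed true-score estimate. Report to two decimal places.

Spearman-Brown: ρ = 2r/(1 + r) = 2(0.80)/(1 + 0.80) = 1.600/1.80 = 0.8889 → 0.89
T̂ = 0.89(28) + 0.11(48.9) = 24.92 + 5.379 = 30.299 → 30.30

30.30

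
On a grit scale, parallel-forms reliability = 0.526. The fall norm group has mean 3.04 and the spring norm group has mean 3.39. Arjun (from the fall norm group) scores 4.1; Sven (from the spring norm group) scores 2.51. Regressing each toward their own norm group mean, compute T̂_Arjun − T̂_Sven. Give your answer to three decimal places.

0.670

T̂_Arjun = 0.526(4.1) + 0.474(3.04) = 3.59756
T̂_Sven = 0.526(2.51) + 0.474(3.39) = 2.92712
Difference = 3.59756 − 2.92712 = 0.67044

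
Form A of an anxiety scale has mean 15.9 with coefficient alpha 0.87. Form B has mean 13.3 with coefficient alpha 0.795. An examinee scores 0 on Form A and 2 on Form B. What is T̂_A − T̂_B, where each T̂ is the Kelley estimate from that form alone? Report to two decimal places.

-2.25

T̂_A = 0.87(0) + 0.13(15.9) = 2.0670
T̂_B = 0.795(2) + 0.205(13.3) = 4.3165
T̂_A − T̂_B = -2.2495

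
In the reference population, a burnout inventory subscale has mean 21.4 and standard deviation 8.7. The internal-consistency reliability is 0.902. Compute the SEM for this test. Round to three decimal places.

SEM = SD · √(1 − ρ) = 8.7 × √0.098 = 8.7 × 0.3130 = 2.7235

2.724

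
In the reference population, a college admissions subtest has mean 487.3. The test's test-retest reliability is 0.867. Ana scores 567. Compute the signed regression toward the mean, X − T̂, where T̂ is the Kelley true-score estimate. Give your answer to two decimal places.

T̂ = ρX + (1 − ρ)μ
  = 0.867 × 567 + 0.133 × 487.3
  = 491.589 + 64.8109
  = 556.3999
  ≈ 556.400
X − T̂ = 567 − 556.400 = 10.600 → 10.60

10.60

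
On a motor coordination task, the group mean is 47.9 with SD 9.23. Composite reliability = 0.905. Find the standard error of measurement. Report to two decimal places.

2.84

SEM = SD · √(1 − ρ) = 9.23 × √0.095 = 9.23 × 0.3082 = 2.845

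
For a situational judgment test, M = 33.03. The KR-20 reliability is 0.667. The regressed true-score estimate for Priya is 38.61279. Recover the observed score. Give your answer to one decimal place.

41.4

T̂ = ρX + (1 − ρ)μ  ⇒  X = (T̂ − (1 − ρ)μ) / ρ
X = (38.61279 − 0.333 × 33.03) / 0.667 = (38.61279 − 10.99899) / 0.667 = 27.61380 / 0.667 = 41.400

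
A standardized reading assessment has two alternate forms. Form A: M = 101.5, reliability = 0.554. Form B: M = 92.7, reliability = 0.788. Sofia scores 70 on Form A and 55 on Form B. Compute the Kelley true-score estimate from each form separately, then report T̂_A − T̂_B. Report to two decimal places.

T̂_A = 0.554(70) + 0.446(101.5) = 84.0490
T̂_B = 0.788(55) + 0.212(92.7) = 62.9924
T̂_A − T̂_B = 21.0566

21.06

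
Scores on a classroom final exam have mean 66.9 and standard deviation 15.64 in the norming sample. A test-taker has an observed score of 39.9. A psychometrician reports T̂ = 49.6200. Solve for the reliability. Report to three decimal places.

T̂ = ρX + (1 − ρ)μ  ⇒  T̂ − μ = ρ(X − μ)
ρ = (T̂ − μ)/(X − μ) = (49.6200 − 66.9) / (39.9 − 66.9) = -17.2800 / -27.0 = 0.64000

0.640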